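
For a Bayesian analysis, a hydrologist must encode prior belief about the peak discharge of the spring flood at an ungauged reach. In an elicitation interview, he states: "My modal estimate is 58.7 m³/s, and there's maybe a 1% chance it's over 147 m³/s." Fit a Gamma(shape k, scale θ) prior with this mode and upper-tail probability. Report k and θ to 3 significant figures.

k ≈ 6.57, θ ≈ 10.5

Gamma(k,θ) with k>1 has mode (k−1)θ, so θ = 58.7/(k−1).
Need P(X < 147) = 0.99 with θ tied to k this way. Start at k = 2, θ = 58.7: P(X<147) ≈ 0.714.
Too low — raise k to concentrate. Iterating converges to k ≈ 6.57.
Then θ = 58.7/(6.57−1) ≈ 10.5.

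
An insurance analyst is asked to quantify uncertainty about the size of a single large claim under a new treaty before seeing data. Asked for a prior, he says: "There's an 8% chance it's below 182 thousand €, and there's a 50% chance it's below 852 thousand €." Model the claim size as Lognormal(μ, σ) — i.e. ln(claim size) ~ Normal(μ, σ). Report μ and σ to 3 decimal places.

μ ≈ 6.748, σ ≈ 1.099

If T ~ Lognormal(μ,σ) then ln T ~ Normal(μ,σ), so the p-quantile of ln T is μ + z_p·σ.
ln(182) = 5.204 and ln(852) = 6.748; z_{0.08} = -1.405, z_{0.5} = 0.
σ = (6.748 − 5.204)/(0 − (-1.405)) = 1.099.
μ = 5.204 − (-1.405)·1.099 = 6.748.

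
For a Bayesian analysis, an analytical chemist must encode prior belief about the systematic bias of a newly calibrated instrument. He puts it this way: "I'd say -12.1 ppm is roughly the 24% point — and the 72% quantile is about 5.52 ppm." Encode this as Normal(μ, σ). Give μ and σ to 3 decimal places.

For Normal(μ,σ), the p-quantile is μ + z_p·σ. Here z_{0.24} = -0.7063, z_{0.72} = 0.5828.
So -12.1 = μ − 0.7063σ and 5.52 = μ + 0.5828σ.
Subtracting: σ = (5.52 − -12.1)/(0.5828 − (-0.7063)) = 13.668.
Then μ = -12.1 − (-0.7063)·13.668 = -2.446.

μ = -2.446, σ = 13.668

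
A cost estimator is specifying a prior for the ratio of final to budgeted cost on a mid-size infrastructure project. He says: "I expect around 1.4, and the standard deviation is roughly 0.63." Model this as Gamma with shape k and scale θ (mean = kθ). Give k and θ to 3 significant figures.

For Gamma(k, scale θ): mean = kθ, variance = kθ², so CV = 1/√k.
CV = SD/mean = 0.63/1.4 = 0.45, hence k = 1/CV² = 4.94.
Then θ = mean/k = 1.4/4.94 = 0.284.

k ≈ 4.94, θ ≈ 0.284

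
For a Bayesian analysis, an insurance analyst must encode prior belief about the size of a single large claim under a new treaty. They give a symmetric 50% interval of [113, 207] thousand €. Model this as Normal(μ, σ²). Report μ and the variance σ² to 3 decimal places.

A symmetric 50% interval runs μ ± z·σ with z = 0.6745.
Half-width = 47, so σ = 47/0.6745 = 69.6823 and σ² = 4855.624.
μ is the interval midpoint, 160.000.

μ = 160.000, σ² = 4855.624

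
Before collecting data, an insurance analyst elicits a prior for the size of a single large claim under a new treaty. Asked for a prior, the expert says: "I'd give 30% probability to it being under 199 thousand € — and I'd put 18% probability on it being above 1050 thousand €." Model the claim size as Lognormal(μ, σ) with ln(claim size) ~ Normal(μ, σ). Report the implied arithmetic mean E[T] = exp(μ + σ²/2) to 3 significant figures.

E[T] ≈ 711 thousand €

If T ~ Lognormal(μ,σ) then ln T ~ Normal(μ,σ), so the p-quantile of ln T is μ + z_p·σ.
ln(199) = 5.293 and ln(1050) = 6.957; z_{0.3} = -0.5244, z_{0.82} = 0.9154.
σ = (6.957 − 5.293)/(0.9154 − (-0.5244)) = 1.155.
μ = 5.293 − (-0.5244)·1.155 = 5.899.
E[T] = exp(μ + σ²/2) = exp(5.899 + 0.6673) = 711 thousand €.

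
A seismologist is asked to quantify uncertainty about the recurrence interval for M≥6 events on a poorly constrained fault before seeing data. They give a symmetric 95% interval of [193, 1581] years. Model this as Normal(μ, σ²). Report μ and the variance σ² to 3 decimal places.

A symmetric 95% interval runs μ ± z·σ with z = 1.96.
Half-width = 694, so σ = 694/1.96 = 354.0881 and σ² = 125378.410.
μ is the interval midpoint, 887.000.

μ = 887.000, σ² = 125378.410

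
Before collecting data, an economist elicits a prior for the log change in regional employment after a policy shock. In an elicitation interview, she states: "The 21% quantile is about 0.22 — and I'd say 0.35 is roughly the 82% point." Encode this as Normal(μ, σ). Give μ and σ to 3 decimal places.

The p-quantile of Normal(μ,σ) is μ + z_p·σ, with z_{0.21} = -0.8064 and z_{0.82} = 0.9154.
Eliminate σ: μ = (z₂·x₁ − z₁·x₂)/(z₂ − z₁) = (0.9154·0.22 − (-0.8064)·0.35)/1.722 = 0.281.
Then σ = (x₂ − x₁)/(z₂ − z₁) = (0.35 − 0.22)/1.722 = 0.076.

μ = 0.281, σ = 0.076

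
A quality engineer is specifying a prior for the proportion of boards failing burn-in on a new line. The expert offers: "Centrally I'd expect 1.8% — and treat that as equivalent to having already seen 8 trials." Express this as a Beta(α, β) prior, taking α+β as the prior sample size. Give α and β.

Under the effective-sample-size interpretation, Beta(α, β) has prior mean α/(α+β) and prior sample size α+β.
So α+β = 8 and α/(α+β) = 0.018, giving α = 0.018·8 = 0.144 and β = 8 − 0.144 = 7.856.

α = 0.144, β = 7.856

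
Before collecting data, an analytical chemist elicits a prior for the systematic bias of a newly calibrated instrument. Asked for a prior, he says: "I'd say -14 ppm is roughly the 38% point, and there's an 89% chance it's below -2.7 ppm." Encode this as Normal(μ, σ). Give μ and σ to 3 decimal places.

μ = -11.747, σ = 7.376

For Normal(μ,σ), the p-quantile is μ + z_p·σ. Here z_{0.38} = -0.3055, z_{0.89} = 1.227.
So -14 = μ − 0.3055σ and -2.7 = μ + 1.227σ.
Subtracting: σ = (-2.7 − -14)/(1.227 − (-0.3055)) = 7.376.
Then μ = -14 − (-0.3055)·7.376 = -11.747.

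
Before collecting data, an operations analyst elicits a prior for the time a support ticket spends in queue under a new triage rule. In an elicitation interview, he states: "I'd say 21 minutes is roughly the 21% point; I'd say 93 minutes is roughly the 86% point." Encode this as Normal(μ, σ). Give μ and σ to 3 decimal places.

For Normal(μ,σ), the p-quantile is μ + z_p·σ. Here z_{0.21} = -0.8064, z_{0.86} = 1.08.
So 21 = μ − 0.8064σ and 93 = μ + 1.08σ.
Subtracting: σ = (93 − 21)/(1.08 − (-0.8064)) = 38.161.
Then μ = 21 − (-0.8064)·38.161 = 51.774.

μ = 51.774, σ = 38.161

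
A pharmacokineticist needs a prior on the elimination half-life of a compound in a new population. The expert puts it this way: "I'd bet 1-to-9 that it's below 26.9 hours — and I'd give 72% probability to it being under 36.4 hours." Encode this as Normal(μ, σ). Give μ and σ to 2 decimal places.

μ = 33.43, σ = 5.10

For Normal(μ,σ), the p-quantile is μ + z_p·σ. Here z_{0.1} = -1.282, z_{0.72} = 0.5828.
So 26.9 = μ − 1.282σ and 36.4 = μ + 0.5828σ.
Subtracting: σ = (36.4 − 26.9)/(0.5828 − (-1.282)) = 5.10.
Then μ = 26.9 − (-1.282)·5.10 = 33.43.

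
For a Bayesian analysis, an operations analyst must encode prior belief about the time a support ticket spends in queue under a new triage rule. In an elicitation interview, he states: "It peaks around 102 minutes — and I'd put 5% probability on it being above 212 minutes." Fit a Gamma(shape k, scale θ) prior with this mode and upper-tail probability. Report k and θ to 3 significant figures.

k ≈ 6.16, θ ≈ 19.8

Gamma(k,θ) with k>1 has mode (k−1)θ, so θ = 102/(k−1).
Need P(X < 212) = 0.95 with θ tied to k this way. Start at k = 2, θ = 102: P(X<212) ≈ 0.615.
Too low — raise k to concentrate. Iterating converges to k ≈ 6.16.
Then θ = 102/(6.16−1) ≈ 19.8.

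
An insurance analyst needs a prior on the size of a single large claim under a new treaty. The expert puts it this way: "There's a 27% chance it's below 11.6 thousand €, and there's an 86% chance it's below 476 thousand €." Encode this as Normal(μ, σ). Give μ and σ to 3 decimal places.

μ = 179.685, σ = 274.285

For Normal(μ,σ), the p-quantile is μ + z_p·σ. Here z_{0.27} = -0.6128, z_{0.86} = 1.08.
So 11.6 = μ − 0.6128σ and 476 = μ + 1.08σ.
Subtracting: σ = (476 − 11.6)/(1.08 − (-0.6128)) = 274.285.
Then μ = 11.6 − (-0.6128)·274.285 = 179.685.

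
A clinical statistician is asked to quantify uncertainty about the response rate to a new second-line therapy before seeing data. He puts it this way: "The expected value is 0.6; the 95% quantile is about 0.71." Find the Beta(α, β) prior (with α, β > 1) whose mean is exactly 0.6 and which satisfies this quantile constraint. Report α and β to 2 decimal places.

α ≈ 30.36, β ≈ 20.24

With mean 0.6 fixed, write α = 0.6s, β = 0.4s where s = α+β.
Need P(θ < 0.71) = 0.95 under Beta(0.6s, 0.4s). Normal approximation: (q−m)/√(m(1−m)/s) ≈ z_{0.95} = 1.64, so s ≈ 0.6·0.4·(1.64)²/(0.71−0.6)² = 53.7.
At s = 53.7: P(θ<0.71) ≈ 0.955. Adjusting to match 0.95 gives s ≈ 50.61.
So α = 0.6·50.61 ≈ 30.36, β = 0.4·50.61 ≈ 20.24.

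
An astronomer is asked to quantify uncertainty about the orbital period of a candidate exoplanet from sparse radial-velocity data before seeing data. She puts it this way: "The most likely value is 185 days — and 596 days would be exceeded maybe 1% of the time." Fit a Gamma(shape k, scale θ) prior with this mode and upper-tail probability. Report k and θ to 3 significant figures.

Gamma(k,θ) with k>1 has mode (k−1)θ, so θ = 185/(k−1).
Need P(X < 596) = 0.99 with θ tied to k this way. Start at k = 2, θ = 185: P(X<596) ≈ 0.832.
Too low — raise k to concentrate. Iterating converges to k ≈ 4.23.
Then θ = 185/(4.23−1) ≈ 57.2.

k ≈ 4.23, θ ≈ 57.2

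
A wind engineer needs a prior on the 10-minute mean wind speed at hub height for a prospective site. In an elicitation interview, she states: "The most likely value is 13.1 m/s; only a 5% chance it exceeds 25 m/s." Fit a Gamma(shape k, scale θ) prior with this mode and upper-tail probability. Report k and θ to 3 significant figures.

Gamma(k,θ) with k>1 has mode (k−1)θ, so θ = 13.1/(k−1).
Need P(X < 25) = 0.95 with θ tied to k this way. Start at k = 2, θ = 13.1: P(X<25) ≈ 0.569.
Too low — raise k to concentrate. Iterating converges to k ≈ 7.65.
Then θ = 13.1/(7.65−1) ≈ 1.97.

k ≈ 7.65, θ ≈ 1.97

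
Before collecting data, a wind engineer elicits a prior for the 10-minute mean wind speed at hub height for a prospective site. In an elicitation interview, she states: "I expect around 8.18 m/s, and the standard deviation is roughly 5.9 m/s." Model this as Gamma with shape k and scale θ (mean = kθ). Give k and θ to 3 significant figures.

For Gamma(k, scale θ): mean = kθ, variance = kθ², so CV = 1/√k.
CV = SD/mean = 5.9/8.18 = 0.7213, hence k = 1/CV² = 1.92.
Then θ = mean/k = 8.18/1.92 = 4.26.

k ≈ 1.92, θ ≈ 4.26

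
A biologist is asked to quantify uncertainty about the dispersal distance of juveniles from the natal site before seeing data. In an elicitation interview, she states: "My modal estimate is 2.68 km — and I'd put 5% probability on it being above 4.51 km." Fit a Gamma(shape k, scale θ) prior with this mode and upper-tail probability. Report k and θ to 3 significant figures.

Gamma(k,θ) with k>1 has mode (k−1)θ, so θ = 2.68/(k−1).
Need P(X < 4.51) = 0.95 with θ tied to k this way. Start at k = 2, θ = 2.68: P(X<4.51) ≈ 0.501.
Too low — raise k to concentrate. Iterating converges to k ≈ 11.3.
Then θ = 2.68/(11.3−1) ≈ 0.26.

k ≈ 11.3, θ ≈ 0.26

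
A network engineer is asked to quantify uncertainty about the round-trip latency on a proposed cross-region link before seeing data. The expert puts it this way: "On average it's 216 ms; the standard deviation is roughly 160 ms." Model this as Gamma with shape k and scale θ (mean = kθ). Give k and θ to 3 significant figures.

For Gamma(k, scale θ): mean = kθ, variance = kθ², so CV = 1/√k.
CV = SD/mean = 160/216 = 0.7407, hence k = 1/CV² = 1.82.
Then θ = mean/k = 216/1.82 = 119.

k ≈ 1.82, θ ≈ 119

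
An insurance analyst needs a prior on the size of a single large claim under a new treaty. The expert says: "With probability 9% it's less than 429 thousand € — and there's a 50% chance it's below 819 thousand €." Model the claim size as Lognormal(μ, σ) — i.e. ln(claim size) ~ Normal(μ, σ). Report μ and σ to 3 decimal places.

μ ≈ 6.708, σ ≈ 0.482

If T ~ Lognormal(μ,σ) then ln T ~ Normal(μ,σ), so the p-quantile of ln T is μ + z_p·σ.
ln(429) = 6.061 and ln(819) = 6.708; z_{0.09} = -1.341, z_{0.5} = 0.
σ = (6.708 − 6.061)/(0 − (-1.341)) = 0.482.
μ = 6.061 − (-1.341)·0.482 = 6.708.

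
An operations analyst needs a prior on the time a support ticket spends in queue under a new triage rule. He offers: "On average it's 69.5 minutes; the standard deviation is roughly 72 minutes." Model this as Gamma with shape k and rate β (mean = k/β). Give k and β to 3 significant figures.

For Gamma(k, rate β): mean = k/β, variance = k/β², so CV = 1/√k.
CV = SD/mean = 72/69.5 = 1.036, hence k = 1/CV² = 0.932.
Then β = k/mean = 0.932/69.5 = 0.0134.

k ≈ 0.932, β ≈ 0.0134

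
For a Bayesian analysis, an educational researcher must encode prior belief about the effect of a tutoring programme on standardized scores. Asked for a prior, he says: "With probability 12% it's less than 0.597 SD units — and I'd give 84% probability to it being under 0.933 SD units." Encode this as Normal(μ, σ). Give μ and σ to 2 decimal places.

μ = 0.78, σ = 0.15

For Normal(μ,σ), the p-quantile is μ + z_p·σ. Here z_{0.12} = -1.175, z_{0.84} = 0.9945.
So 0.597 = μ − 1.175σ and 0.933 = μ + 0.9945σ.
Subtracting: σ = (0.933 − 0.597)/(0.9945 − (-1.175)) = 0.15.
Then μ = 0.597 − (-1.175)·0.15 = 0.78.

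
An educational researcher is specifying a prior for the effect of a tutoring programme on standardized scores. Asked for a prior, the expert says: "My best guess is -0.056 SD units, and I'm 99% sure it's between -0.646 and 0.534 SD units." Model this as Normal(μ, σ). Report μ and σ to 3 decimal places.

μ = -0.056, σ = 0.229

A symmetric 99% interval runs μ ± z·σ with z = 2.576.
Half-width = 0.59, so σ = 0.59/2.576 = 0.229.
μ is the stated best guess, -0.056.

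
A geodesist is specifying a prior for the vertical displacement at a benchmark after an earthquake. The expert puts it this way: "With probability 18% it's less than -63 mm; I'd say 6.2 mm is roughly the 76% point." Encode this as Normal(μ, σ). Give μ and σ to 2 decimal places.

For Normal(μ,σ), the p-quantile is μ + z_p·σ. Here z_{0.18} = -0.9154, z_{0.76} = 0.7063.
So -63 = μ − 0.9154σ and 6.2 = μ + 0.7063σ.
Subtracting: σ = (6.2 − -63)/(0.7063 − (-0.9154)) = 42.67.
Then μ = -63 − (-0.9154)·42.67 = -23.94.

μ = -23.94, σ = 42.67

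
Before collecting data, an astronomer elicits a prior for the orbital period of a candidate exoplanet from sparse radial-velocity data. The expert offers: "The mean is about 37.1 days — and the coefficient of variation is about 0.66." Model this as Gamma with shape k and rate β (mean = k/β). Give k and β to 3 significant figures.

For Gamma(k, rate β): mean = k/β, variance = k/β², so CV = 1/√k.
CV = 0.66, hence k = 1/CV² = 2.3.
Then β = k/mean = 2.3/37.1 = 0.0619.

k ≈ 2.3, β ≈ 0.0619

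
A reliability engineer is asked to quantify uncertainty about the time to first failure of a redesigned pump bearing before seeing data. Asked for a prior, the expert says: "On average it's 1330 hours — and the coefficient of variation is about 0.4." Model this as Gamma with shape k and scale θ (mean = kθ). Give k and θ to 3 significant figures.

k ≈ 6.25, θ ≈ 213

For Gamma(k, scale θ): mean = kθ, variance = kθ², so CV = 1/√k.
CV = 0.4, hence k = 1/CV² = 6.25.
Then θ = mean/k = 1330/6.25 = 213.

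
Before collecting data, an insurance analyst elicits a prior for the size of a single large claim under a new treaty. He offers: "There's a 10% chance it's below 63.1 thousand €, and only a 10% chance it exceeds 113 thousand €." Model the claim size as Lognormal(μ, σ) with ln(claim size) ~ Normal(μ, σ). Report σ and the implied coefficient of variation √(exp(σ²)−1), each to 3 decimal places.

σ ≈ 0.227, CV ≈ 0.230

If T ~ Lognormal(μ,σ) then ln T ~ Normal(μ,σ), so the p-quantile of ln T is μ + z_p·σ.
ln(63.1) = 4.145 and ln(113) = 4.727; z_{0.1} = -1.282, z_{0.9} = 1.282.
σ = (4.727 − 4.145)/(1.282 − (-1.282)) = 0.227.
μ = 4.145 − (-1.282)·0.227 = 4.436.
CV = √(exp(σ²)−1) = √(exp(0.0517)−1) = 0.230.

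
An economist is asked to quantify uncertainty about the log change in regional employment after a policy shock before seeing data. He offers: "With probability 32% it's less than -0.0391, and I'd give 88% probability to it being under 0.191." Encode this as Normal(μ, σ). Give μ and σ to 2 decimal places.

For Normal(μ,σ), the p-quantile is μ + z_p·σ. Here z_{0.32} = -0.4677, z_{0.88} = 1.175.
So -0.0391 = μ − 0.4677σ and 0.191 = μ + 1.175σ.
Subtracting: σ = (0.191 − -0.0391)/(1.175 − (-0.4677)) = 0.14.
Then μ = -0.0391 − (-0.4677)·0.14 = 0.03.

μ = 0.03, σ = 0.14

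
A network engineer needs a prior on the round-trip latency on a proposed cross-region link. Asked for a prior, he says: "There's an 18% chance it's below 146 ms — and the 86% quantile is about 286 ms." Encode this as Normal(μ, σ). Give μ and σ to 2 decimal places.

For Normal(μ,σ), the p-quantile is μ + z_p·σ. Here z_{0.18} = -0.9154, z_{0.86} = 1.08.
So 146 = μ − 0.9154σ and 286 = μ + 1.08σ.
Subtracting: σ = (286 − 146)/(1.08 − (-0.9154)) = 70.15.
Then μ = 146 − (-0.9154)·70.15 = 210.21.

μ = 210.21, σ = 70.15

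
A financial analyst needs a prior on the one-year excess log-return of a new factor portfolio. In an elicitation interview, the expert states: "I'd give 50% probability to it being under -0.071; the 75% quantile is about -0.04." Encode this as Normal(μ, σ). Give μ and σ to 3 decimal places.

The p-quantile of Normal(μ,σ) is μ + z_p·σ, with z_{0.5} = 0 and z_{0.75} = 0.6745.
Eliminate σ: μ = (z₂·x₁ − z₁·x₂)/(z₂ − z₁) = (0.6745·-0.071 − (0)·-0.04)/0.6745 = -0.071.
Then σ = (x₂ − x₁)/(z₂ − z₁) = (-0.04 − -0.071)/0.6745 = 0.046.

μ = -0.071, σ = 0.046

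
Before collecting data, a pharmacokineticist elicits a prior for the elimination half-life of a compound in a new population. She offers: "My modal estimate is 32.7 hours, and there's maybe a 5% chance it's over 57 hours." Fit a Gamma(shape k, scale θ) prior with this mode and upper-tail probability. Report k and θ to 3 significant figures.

k ≈ 10, θ ≈ 3.62

Gamma(k,θ) with k>1 has mode (k−1)θ, so θ = 32.7/(k−1).
Need P(X < 57) = 0.95 with θ tied to k this way. Start at k = 2, θ = 32.7: P(X<57) ≈ 0.520.
Too low — raise k to concentrate. Iterating converges to k ≈ 10.
Then θ = 32.7/(10−1) ≈ 3.62.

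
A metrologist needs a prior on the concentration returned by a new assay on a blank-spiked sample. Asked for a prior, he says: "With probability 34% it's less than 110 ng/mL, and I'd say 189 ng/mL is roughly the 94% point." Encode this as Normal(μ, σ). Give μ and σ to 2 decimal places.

The p-quantile of Normal(μ,σ) is μ + z_p·σ, with z_{0.34} = -0.4125 and z_{0.94} = 1.555.
Eliminate σ: μ = (z₂·x₁ − z₁·x₂)/(z₂ − z₁) = (1.555·110 − (-0.4125)·189)/1.967 = 126.56.
Then σ = (x₂ − x₁)/(z₂ − z₁) = (189 − 110)/1.967 = 40.16.

μ = 126.56, σ = 40.16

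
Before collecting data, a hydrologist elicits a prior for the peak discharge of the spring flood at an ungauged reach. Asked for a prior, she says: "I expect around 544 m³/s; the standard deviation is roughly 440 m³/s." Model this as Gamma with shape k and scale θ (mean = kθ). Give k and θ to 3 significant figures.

k ≈ 1.53, θ ≈ 356

For Gamma(k, scale θ): mean = kθ, variance = kθ², so CV = 1/√k.
CV = SD/mean = 440/544 = 0.8088, hence k = 1/CV² = 1.53.
Then θ = mean/k = 544/1.53 = 356.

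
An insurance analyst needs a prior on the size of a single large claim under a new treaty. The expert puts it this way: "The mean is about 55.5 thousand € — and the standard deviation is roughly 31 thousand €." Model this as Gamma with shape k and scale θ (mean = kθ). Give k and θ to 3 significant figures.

For Gamma(k, scale θ): mean = kθ, variance = kθ², so CV = 1/√k.
CV = SD/mean = 31/55.5 = 0.5586, hence k = 1/CV² = 3.21.
Then θ = mean/k = 55.5/3.21 = 17.3.

k ≈ 3.21, θ ≈ 17.3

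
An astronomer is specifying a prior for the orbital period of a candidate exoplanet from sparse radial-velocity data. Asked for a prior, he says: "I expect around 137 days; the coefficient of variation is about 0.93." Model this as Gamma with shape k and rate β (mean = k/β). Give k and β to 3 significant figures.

For Gamma(k, rate β): mean = k/β, variance = k/β², so CV = 1/√k.
CV = 0.93, hence k = 1/CV² = 1.16.
Then β = k/mean = 1.16/137 = 0.00844.

k ≈ 1.16, β ≈ 0.00844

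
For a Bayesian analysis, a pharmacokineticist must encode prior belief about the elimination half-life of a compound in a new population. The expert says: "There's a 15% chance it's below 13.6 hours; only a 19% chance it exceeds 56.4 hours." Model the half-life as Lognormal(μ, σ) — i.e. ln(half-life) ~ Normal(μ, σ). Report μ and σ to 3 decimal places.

μ ≈ 3.380, σ ≈ 0.743

If T ~ Lognormal(μ,σ) then ln T ~ Normal(μ,σ), so the p-quantile of ln T is μ + z_p·σ.
ln(13.6) = 2.61 and ln(56.4) = 4.032; z_{0.15} = -1.036, z_{0.81} = 0.8779.
σ = (4.032 − 2.61)/(0.8779 − (-1.036)) = 0.743.
μ = 2.61 − (-1.036)·0.743 = 3.380.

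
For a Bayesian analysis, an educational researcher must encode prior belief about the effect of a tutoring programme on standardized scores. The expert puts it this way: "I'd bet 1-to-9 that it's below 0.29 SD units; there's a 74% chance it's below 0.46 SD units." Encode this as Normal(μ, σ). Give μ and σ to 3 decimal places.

μ = 0.403, σ = 0.088

The p-quantile of Normal(μ,σ) is μ + z_p·σ, with z_{0.1} = -1.282 and z_{0.74} = 0.6433.
Eliminate σ: μ = (z₂·x₁ − z₁·x₂)/(z₂ − z₁) = (0.6433·0.29 − (-1.282)·0.46)/1.925 = 0.403.
Then σ = (x₂ − x₁)/(z₂ − z₁) = (0.46 − 0.29)/1.925 = 0.088.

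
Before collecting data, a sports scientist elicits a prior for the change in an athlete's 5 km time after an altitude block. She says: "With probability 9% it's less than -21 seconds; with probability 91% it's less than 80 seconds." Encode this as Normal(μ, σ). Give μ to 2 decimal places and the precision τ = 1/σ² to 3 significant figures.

For Normal(μ,σ), the p-quantile is μ + z_p·σ. Here z_{0.09} = -1.341, z_{0.91} = 1.341.
So -21 = μ − 1.341σ and 80 = μ + 1.341σ.
Subtracting: σ = (80 − -21)/(1.341 − (-1.341)) = 37.67.
Then μ = -21 − (-1.341)·37.67 = 29.50.
Precision τ = 1/σ² = 1/37.67² = 0.000705.

μ = 29.50, τ = 0.000705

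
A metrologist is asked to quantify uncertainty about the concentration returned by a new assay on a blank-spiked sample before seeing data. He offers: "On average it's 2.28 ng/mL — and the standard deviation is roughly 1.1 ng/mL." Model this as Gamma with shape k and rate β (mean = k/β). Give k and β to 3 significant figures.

For Gamma(k, rate β): mean = k/β, variance = k/β², so CV = 1/√k.
CV = SD/mean = 1.1/2.28 = 0.4825, hence k = 1/CV² = 4.3.
Then β = k/mean = 4.3/2.28 = 1.88.

k ≈ 4.3, β ≈ 1.88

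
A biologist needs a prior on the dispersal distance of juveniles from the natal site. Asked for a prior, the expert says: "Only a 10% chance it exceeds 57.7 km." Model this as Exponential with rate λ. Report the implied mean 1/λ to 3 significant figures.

mean ≈ 25.1 km

P(T > 57.7) = e^(−λ·57.7) = 0.1, so λ = −ln(0.1)/57.7 = 0.0399.
Mean = 1/λ = 25.1 km.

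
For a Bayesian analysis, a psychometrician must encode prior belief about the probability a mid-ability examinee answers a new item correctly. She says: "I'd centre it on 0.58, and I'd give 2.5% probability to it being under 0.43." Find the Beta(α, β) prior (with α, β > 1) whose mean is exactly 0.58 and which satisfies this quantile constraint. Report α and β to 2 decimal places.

α ≈ 24.47, β ≈ 17.72

With mean 0.58 fixed, write α = 0.58s, β = 0.42s where s = α+β.
Need P(θ < 0.43) = 0.025 under Beta(0.58s, 0.42s). Normal approximation: (q−m)/√(m(1−m)/s) ≈ z_{0.025} = -1.96, so s ≈ 0.58·0.42·(-1.96)²/(0.43−0.58)² = 41.6.
At s = 41.6: P(θ<0.43) ≈ 0.026. Adjusting to match 0.025 gives s ≈ 42.18.
So α = 0.58·42.18 ≈ 24.47, β = 0.42·42.18 ≈ 17.72.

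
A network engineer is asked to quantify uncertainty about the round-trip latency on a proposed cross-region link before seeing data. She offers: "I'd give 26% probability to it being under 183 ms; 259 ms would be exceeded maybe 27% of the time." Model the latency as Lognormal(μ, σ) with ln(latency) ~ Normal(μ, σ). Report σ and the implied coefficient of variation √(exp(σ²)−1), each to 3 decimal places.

σ ≈ 0.277, CV ≈ 0.282

If T ~ Lognormal(μ,σ) then ln T ~ Normal(μ,σ), so the p-quantile of ln T is μ + z_p·σ.
ln(183) = 5.209 and ln(259) = 5.557; z_{0.26} = -0.6433, z_{0.73} = 0.6128.
σ = (5.557 − 5.209)/(0.6128 − (-0.6433)) = 0.277.
μ = 5.209 − (-0.6433)·0.277 = 5.387.
CV = √(exp(σ²)−1) = √(exp(0.0765)−1) = 0.282.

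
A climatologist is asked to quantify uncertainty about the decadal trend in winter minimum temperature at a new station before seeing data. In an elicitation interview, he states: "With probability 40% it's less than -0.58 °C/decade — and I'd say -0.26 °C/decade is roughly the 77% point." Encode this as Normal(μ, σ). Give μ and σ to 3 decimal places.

The p-quantile of Normal(μ,σ) is μ + z_p·σ, with z_{0.4} = -0.2533 and z_{0.77} = 0.7388.
Eliminate σ: μ = (z₂·x₁ − z₁·x₂)/(z₂ − z₁) = (0.7388·-0.58 − (-0.2533)·-0.26)/0.9922 = -0.498.
Then σ = (x₂ − x₁)/(z₂ − z₁) = (-0.26 − -0.58)/0.9922 = 0.323.

μ = -0.498, σ = 0.323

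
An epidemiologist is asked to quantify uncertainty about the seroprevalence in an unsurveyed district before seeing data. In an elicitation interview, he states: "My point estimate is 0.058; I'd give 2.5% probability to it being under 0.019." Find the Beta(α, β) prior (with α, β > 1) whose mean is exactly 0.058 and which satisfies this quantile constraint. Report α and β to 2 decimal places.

With mean 0.058 fixed, write α = 0.058s, β = 0.942s where s = α+β.
Need P(θ < 0.019) = 0.025 under Beta(0.058s, 0.942s). Normal approximation: (q−m)/√(m(1−m)/s) ≈ z_{0.025} = -1.96, so s ≈ 0.058·0.942·(-1.96)²/(0.019−0.058)² = 138.0.
At s = 138.0: P(θ<0.019) ≈ 0.005. Adjusting to match 0.025 gives s ≈ 84.18.
So α = 0.058·84.18 ≈ 4.88, β = 0.942·84.18 ≈ 79.29.

α ≈ 4.88, β ≈ 79.29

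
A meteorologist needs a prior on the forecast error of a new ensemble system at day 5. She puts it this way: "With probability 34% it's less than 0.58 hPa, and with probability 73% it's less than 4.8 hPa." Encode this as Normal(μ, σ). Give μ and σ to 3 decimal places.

μ = 2.278, σ = 4.116

For Normal(μ,σ), the p-quantile is μ + z_p·σ. Here z_{0.34} = -0.4125, z_{0.73} = 0.6128.
So 0.58 = μ − 0.4125σ and 4.8 = μ + 0.6128σ.
Subtracting: σ = (4.8 − 0.58)/(0.6128 − (-0.4125)) = 4.116.
Then μ = 0.58 − (-0.4125)·4.116 = 2.278.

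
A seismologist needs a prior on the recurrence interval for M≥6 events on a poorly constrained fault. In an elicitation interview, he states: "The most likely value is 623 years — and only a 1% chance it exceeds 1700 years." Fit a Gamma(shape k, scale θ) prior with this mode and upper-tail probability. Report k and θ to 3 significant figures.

Gamma(k,θ) with k>1 has mode (k−1)θ, so θ = 623/(k−1).
Need P(X < 1700) = 0.99 with θ tied to k this way. Start at k = 2, θ = 623: P(X<1700) ≈ 0.757.
Too low — raise k to concentrate. Iterating converges to k ≈ 5.57.
Then θ = 623/(5.57−1) ≈ 136.

k ≈ 5.57, θ ≈ 136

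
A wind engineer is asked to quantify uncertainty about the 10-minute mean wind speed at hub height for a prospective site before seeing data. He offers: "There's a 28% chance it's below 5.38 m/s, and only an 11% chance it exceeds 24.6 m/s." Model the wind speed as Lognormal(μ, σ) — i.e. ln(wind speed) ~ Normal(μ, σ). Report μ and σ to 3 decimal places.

If T ~ Lognormal(μ,σ) then ln T ~ Normal(μ,σ), so the p-quantile of ln T is μ + z_p·σ.
ln(5.38) = 1.683 and ln(24.6) = 3.203; z_{0.28} = -0.5828, z_{0.89} = 1.227.
σ = (3.203 − 1.683)/(1.227 − (-0.5828)) = 0.840.
μ = 1.683 − (-0.5828)·0.840 = 2.172.

μ ≈ 2.172, σ ≈ 0.840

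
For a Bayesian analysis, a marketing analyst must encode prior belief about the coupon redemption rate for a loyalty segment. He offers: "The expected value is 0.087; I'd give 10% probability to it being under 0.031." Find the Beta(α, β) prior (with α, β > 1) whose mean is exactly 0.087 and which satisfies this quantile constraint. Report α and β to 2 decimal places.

With mean 0.087 fixed, write α = 0.087s, β = 0.913s where s = α+β.
Need P(θ < 0.031) = 0.1 under Beta(0.087s, 0.913s). Normal approximation: (q−m)/√(m(1−m)/s) ≈ z_{0.1} = -1.28, so s ≈ 0.087·0.913·(-1.28)²/(0.031−0.087)² = 41.6.
At s = 41.6: P(θ<0.031) ≈ 0.061. Adjusting to match 0.1 gives s ≈ 30.90.
So α = 0.087·30.90 ≈ 2.69, β = 0.913·30.90 ≈ 28.21.

α ≈ 2.69, β ≈ 28.21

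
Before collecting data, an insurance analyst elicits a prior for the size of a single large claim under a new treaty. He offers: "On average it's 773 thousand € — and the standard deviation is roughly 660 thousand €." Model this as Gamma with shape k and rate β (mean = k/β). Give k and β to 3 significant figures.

For Gamma(k, rate β): mean = k/β, variance = k/β², so CV = 1/√k.
CV = SD/mean = 660/773 = 0.8538, hence k = 1/CV² = 1.37.
Then β = k/mean = 1.37/773 = 0.00177.

k ≈ 1.37, β ≈ 0.00177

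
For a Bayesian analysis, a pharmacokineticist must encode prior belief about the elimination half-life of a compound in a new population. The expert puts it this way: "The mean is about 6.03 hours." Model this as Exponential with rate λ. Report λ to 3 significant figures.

Exponential mean = 1/λ, so λ = 1/6.03 = 0.166.

λ ≈ 0.166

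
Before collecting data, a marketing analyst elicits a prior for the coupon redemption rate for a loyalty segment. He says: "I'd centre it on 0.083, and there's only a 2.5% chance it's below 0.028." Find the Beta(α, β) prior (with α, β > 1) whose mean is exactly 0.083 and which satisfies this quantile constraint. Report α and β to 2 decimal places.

With mean 0.083 fixed, write α = 0.083s, β = 0.917s where s = α+β.
Need P(θ < 0.028) = 0.025 under Beta(0.083s, 0.917s). Normal approximation: (q−m)/√(m(1−m)/s) ≈ z_{0.025} = -1.96, so s ≈ 0.083·0.917·(-1.96)²/(0.028−0.083)² = 96.7.
At s = 96.7: P(θ<0.028) ≈ 0.005. Adjusting to match 0.025 gives s ≈ 60.32.
So α = 0.083·60.32 ≈ 5.01, β = 0.917·60.32 ≈ 55.31.

α ≈ 5.01, β ≈ 55.31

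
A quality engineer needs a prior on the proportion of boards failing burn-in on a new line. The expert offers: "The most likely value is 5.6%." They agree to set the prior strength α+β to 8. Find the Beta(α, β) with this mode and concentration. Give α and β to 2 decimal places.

For α,β > 1 the Beta mode is (α−1)/(α+β−2). With α+β = 8, the mode is (α−1)/6.
Set (α−1)/6 = 0.056 → α = 1 + 0.056·6 = 1.34.
β = 8 − α = 6.66.

α = 1.34, β = 6.66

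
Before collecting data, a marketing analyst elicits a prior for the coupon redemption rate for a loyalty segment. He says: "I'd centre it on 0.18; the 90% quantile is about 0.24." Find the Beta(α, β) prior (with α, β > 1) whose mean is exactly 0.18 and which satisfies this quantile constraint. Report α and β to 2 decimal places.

α ≈ 12.75, β ≈ 58.08

With mean 0.18 fixed, write α = 0.18s, β = 0.82s where s = α+β.
Need P(θ < 0.24) = 0.9 under Beta(0.18s, 0.82s). Normal approximation: (q−m)/√(m(1−m)/s) ≈ z_{0.9} = 1.28, so s ≈ 0.18·0.82·(1.28)²/(0.24−0.18)² = 67.3.
At s = 67.3: P(θ<0.24) ≈ 0.895. Adjusting to match 0.9 gives s ≈ 70.82.
So α = 0.18·70.82 ≈ 12.75, β = 0.82·70.82 ≈ 58.08.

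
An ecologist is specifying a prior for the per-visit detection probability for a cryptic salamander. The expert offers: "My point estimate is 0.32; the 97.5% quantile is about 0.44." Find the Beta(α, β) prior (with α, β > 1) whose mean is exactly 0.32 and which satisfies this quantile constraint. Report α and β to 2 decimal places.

α ≈ 19.90, β ≈ 42.29

With mean 0.32 fixed, write α = 0.32s, β = 0.68s where s = α+β.
Need P(θ < 0.44) = 0.975 under Beta(0.32s, 0.68s). Normal approximation: (q−m)/√(m(1−m)/s) ≈ z_{0.975} = 1.96, so s ≈ 0.32·0.68·(1.96)²/(0.44−0.32)² = 58.0.
At s = 58.0: P(θ<0.44) ≈ 0.971. Adjusting to match 0.975 gives s ≈ 62.19.
So α = 0.32·62.19 ≈ 19.90, β = 0.68·62.19 ≈ 42.29.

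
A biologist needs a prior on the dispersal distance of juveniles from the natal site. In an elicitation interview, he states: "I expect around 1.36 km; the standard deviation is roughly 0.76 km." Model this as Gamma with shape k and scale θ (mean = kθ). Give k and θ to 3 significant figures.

For Gamma(k, scale θ): mean = kθ, variance = kθ², so CV = 1/√k.
CV = SD/mean = 0.76/1.36 = 0.5588, hence k = 1/CV² = 3.2.
Then θ = mean/k = 1.36/3.2 = 0.425.

k ≈ 3.2, θ ≈ 0.425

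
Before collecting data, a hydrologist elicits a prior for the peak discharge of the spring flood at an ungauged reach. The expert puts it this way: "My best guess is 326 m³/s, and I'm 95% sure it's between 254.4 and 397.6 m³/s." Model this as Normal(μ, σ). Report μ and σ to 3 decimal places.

μ = 326.000, σ = 36.531

A symmetric 95% interval runs μ ± z·σ with z = 1.96.
Half-width = 71.6, so σ = 71.6/1.96 = 36.531.
μ is the stated best guess, 326.000.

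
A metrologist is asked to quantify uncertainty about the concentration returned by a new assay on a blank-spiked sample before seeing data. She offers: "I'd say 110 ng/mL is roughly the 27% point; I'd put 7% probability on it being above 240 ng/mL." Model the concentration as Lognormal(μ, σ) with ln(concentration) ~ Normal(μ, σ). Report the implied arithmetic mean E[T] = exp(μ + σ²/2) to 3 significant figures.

E[T] ≈ 148 ng/mL

If T ~ Lognormal(μ,σ) then ln T ~ Normal(μ,σ), so the p-quantile of ln T is μ + z_p·σ.
ln(110) = 4.7 and ln(240) = 5.481; z_{0.27} = -0.6128, z_{0.93} = 1.476.
σ = (5.481 − 4.7)/(1.476 − (-0.6128)) = 0.374.
μ = 4.7 − (-0.6128)·0.374 = 4.929.
E[T] = exp(μ + σ²/2) = exp(4.929 + 0.0698) = 148 ng/mL.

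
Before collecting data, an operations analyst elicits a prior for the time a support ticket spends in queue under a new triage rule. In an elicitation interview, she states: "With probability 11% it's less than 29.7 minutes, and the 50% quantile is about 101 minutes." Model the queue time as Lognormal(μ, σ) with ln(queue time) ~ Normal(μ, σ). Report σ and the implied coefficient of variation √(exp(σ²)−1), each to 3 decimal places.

σ ≈ 0.998, CV ≈ 1.307

If T ~ Lognormal(μ,σ) then ln T ~ Normal(μ,σ), so the p-quantile of ln T is μ + z_p·σ.
ln(29.7) = 3.391 and ln(101) = 4.615; z_{0.11} = -1.227, z_{0.5} = 0.
σ = (4.615 − 3.391)/(0 − (-1.227)) = 0.998.
μ = 3.391 − (-1.227)·0.998 = 4.615.
CV = √(exp(σ²)−1) = √(exp(0.9958)−1) = 1.307.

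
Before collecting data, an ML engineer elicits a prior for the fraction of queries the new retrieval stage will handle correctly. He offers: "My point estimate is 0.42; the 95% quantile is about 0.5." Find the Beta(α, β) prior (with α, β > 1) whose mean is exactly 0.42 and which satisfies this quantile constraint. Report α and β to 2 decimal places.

With mean 0.42 fixed, write α = 0.42s, β = 0.58s where s = α+β.
Need P(θ < 0.5) = 0.95 under Beta(0.42s, 0.58s). Normal approximation: (q−m)/√(m(1−m)/s) ≈ z_{0.95} = 1.64, so s ≈ 0.42·0.58·(1.64)²/(0.5−0.42)² = 103.0.
At s = 103.0: P(θ<0.5) ≈ 0.949. Adjusting to match 0.95 gives s ≈ 104.39.
So α = 0.42·104.39 ≈ 43.84, β = 0.58·104.39 ≈ 60.54.

α ≈ 43.84, β ≈ 60.54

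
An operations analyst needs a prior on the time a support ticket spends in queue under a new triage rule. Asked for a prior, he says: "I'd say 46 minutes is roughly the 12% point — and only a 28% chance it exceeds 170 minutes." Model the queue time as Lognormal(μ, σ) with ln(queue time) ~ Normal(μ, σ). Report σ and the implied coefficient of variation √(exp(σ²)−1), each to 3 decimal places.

If T ~ Lognormal(μ,σ) then ln T ~ Normal(μ,σ), so the p-quantile of ln T is μ + z_p·σ.
ln(46) = 3.829 and ln(170) = 5.136; z_{0.12} = -1.175, z_{0.72} = 0.5828.
σ = (5.136 − 3.829)/(0.5828 − (-1.175)) = 0.744.
μ = 3.829 − (-1.175)·0.744 = 4.702.
CV = √(exp(σ²)−1) = √(exp(0.5530)−1) = 0.859.

σ ≈ 0.744, CV ≈ 0.859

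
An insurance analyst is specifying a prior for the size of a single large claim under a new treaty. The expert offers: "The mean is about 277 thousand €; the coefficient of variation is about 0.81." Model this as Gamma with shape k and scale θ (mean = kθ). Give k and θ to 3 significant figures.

For Gamma(k, scale θ): mean = kθ, variance = kθ², so CV = 1/√k.
CV = 0.81, hence k = 1/CV² = 1.52.
Then θ = mean/k = 277/1.52 = 182.

k ≈ 1.52, θ ≈ 182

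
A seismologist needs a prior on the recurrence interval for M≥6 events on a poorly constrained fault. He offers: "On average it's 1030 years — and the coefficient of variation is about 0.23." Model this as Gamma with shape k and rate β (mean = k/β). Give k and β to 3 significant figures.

For Gamma(k, rate β): mean = k/β, variance = k/β², so CV = 1/√k.
CV = 0.23, hence k = 1/CV² = 18.9.
Then β = k/mean = 18.9/1030 = 0.0184.

k ≈ 18.9, β ≈ 0.0184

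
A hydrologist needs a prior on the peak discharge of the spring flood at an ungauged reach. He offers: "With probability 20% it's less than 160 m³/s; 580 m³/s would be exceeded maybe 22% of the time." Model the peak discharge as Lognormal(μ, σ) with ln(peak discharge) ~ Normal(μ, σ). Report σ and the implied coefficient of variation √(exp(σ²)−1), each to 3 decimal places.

If T ~ Lognormal(μ,σ) then ln T ~ Normal(μ,σ), so the p-quantile of ln T is μ + z_p·σ.
ln(160) = 5.075 and ln(580) = 6.363; z_{0.2} = -0.8416, z_{0.78} = 0.7722.
σ = (6.363 − 5.075)/(0.7722 − (-0.8416)) = 0.798.
μ = 5.075 − (-0.8416)·0.798 = 5.747.
CV = √(exp(σ²)−1) = √(exp(0.6368)−1) = 0.944.

σ ≈ 0.798, CV ≈ 0.944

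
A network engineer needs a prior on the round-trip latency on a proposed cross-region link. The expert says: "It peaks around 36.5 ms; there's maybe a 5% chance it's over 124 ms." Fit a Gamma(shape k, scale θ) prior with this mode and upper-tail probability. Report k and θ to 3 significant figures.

Gamma(k,θ) with k>1 has mode (k−1)θ, so θ = 36.5/(k−1).
Need P(X < 124) = 0.95 with θ tied to k this way. Start at k = 2, θ = 36.5: P(X<124) ≈ 0.853.
Too low — raise k to concentrate. Iterating converges to k ≈ 2.74.
Then θ = 36.5/(2.74−1) ≈ 21.

k ≈ 2.74, θ ≈ 21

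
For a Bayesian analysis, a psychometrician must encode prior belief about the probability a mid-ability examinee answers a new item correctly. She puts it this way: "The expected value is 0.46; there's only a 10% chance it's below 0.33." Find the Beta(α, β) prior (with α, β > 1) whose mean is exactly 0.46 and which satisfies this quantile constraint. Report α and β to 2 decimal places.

With mean 0.46 fixed, write α = 0.46s, β = 0.54s where s = α+β.
Need P(θ < 0.33) = 0.1 under Beta(0.46s, 0.54s). Normal approximation: (q−m)/√(m(1−m)/s) ≈ z_{0.1} = -1.28, so s ≈ 0.46·0.54·(-1.28)²/(0.33−0.46)² = 24.1.
At s = 24.1: P(θ<0.33) ≈ 0.097. Adjusting to match 0.1 gives s ≈ 23.51.
So α = 0.46·23.51 ≈ 10.81, β = 0.54·23.51 ≈ 12.69.

α ≈ 10.81, β ≈ 12.69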